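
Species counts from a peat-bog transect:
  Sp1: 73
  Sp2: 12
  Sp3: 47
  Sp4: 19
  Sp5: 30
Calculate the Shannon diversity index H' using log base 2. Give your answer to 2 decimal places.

2.06

Total N = 73+12+47+19+30 = 181, so the proportions are 0.4033, 0.0663, 0.2597, 0.105, 0.1657 (working shown to 4 dp, full precision carried).
Each pᵢ log₂ pᵢ term: 0.4033×(-1.3100)=-0.5284, 0.0663×(-3.9149)=-0.2596, 0.2597×(-1.9453)=-0.5051, 0.105×(-3.2519)=-0.3414, 0.1657×(-2.5930)=-0.4298.
Sum = -2.0642, so H' = 2.06.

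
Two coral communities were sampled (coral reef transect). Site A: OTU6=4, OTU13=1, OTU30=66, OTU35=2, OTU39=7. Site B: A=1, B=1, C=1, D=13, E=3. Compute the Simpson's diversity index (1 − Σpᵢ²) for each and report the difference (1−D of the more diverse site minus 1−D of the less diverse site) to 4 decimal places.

0.1902

Site A: N=80, proportions 0.05, 0.0125, 0.825, 0.025, 0.0875, giving 1−D = 0.308438 (working shown to 6 dp, full precision carried).
Site B: N=19, proportions 0.052632, 0.052632, 0.052632, 0.684211, 0.157895, giving 1−D = 0.498615.
Difference = |0.308438 − 0.498615| = 0.190177, i.e. 0.1902 to 4 decimal places.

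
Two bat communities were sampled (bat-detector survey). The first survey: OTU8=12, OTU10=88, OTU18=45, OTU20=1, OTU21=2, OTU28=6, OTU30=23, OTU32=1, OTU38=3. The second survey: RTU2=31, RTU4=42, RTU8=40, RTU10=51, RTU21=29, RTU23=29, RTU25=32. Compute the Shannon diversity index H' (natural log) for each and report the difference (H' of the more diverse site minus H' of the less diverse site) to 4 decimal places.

0.4974

The first survey: N=181, proportions 0.066298, 0.486188, 0.248619, 0.005525, 0.01105, 0.033149, 0.127072, 0.005525, 0.016575, giving H' = 1.426821 (working shown to 6 dp, full precision carried).
The second survey: N=254, proportions 0.122047, 0.165354, 0.15748, 0.200787, 0.114173, 0.114173, 0.125984, giving H' = 1.924261.
Difference = |1.426821 − 1.924261| = 0.497440, i.e. 0.4974 to 4 decimal places.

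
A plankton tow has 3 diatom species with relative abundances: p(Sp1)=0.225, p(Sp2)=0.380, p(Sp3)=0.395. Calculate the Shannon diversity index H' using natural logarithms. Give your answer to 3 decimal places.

Each pᵢ ln pᵢ term (working shown to 5 dp, full precision carried): 0.225×(-1.49165)=-0.33562, 0.38×(-0.96758)=-0.36768, 0.395×(-0.92887)=-0.36690.
Sum = -1.07021, so H' = 1.070.

1.070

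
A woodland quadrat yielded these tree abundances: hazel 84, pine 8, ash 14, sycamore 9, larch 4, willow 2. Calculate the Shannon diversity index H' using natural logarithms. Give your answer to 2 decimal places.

Total N = 84+8+14+9+4+2 = 121, so the proportions are 0.6942, 0.0661, 0.1157, 0.0744, 0.0331, 0.0165 (working shown to 4 dp, full precision carried).
Each pᵢ ln pᵢ term: 0.6942×(-0.3650)=-0.2534, 0.0661×(-2.7163)=-0.1796, 0.1157×(-2.1567)=-0.2495, 0.0744×(-2.5986)=-0.1933, 0.0331×(-3.4095)=-0.1127, 0.0165×(-4.1026)=-0.0678.
Sum = -1.0563, so H' = 1.06.

1.06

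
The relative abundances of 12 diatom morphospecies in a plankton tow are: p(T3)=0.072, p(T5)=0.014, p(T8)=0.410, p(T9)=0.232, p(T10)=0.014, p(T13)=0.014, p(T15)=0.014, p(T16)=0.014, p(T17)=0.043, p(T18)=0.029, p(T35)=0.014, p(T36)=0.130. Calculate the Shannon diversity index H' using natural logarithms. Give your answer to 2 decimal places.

Each pᵢ ln pᵢ term (working shown to 4 dp, full precision carried): 0.072×(-2.6311)=-0.1894, 0.014×(-4.2687)=-0.0598, 0.41×(-0.8916)=-0.3656, 0.232×(-1.4610)=-0.3390, 0.014×(-4.2687)=-0.0598, 0.014×(-4.2687)=-0.0598, 0.014×(-4.2687)=-0.0598, 0.014×(-4.2687)=-0.0598, 0.043×(-3.1466)=-0.1353, 0.029×(-3.5405)=-0.1027, 0.014×(-4.2687)=-0.0598, 0.13×(-2.0402)=-0.2652.
Sum = -1.7557, so H' = 1.76.

1.76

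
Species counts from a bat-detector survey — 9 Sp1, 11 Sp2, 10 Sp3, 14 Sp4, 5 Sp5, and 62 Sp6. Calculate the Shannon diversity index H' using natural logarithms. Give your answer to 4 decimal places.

Total N = 9+11+10+14+5+62 = 111, so the proportions are 0.081081, 0.099099, 0.09009, 0.126126, 0.045045, 0.558559 (working shown to 6 dp, full precision carried).
Each pᵢ ln pᵢ term: 0.081081×(-2.512306)=-0.203700, 0.099099×(-2.311635)=-0.229081, 0.09009×(-2.406945)=-0.216842, 0.126126×(-2.070473)=-0.261141, 0.045045×(-3.100092)=-0.139644, 0.558559×(-0.582396)=-0.325302.
Sum = -1.375710, so H' = 1.3757.

1.3757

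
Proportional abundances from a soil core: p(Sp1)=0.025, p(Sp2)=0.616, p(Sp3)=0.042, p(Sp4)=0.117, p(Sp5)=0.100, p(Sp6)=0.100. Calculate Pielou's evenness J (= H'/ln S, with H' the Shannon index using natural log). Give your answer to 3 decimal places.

H' = −Σ pᵢ ln pᵢ = −((-0.09222) + (-0.29846) + (-0.13314) + (-0.25103) + (-0.23026) + (-0.23026)) = 1.23537 (working shown to 5 dp, full precision carried).
With S = 6 species, ln S = 1.79176, so J = 1.23537/1.79176 = 0.68947, i.e. 0.689 to 3 decimal places.

0.689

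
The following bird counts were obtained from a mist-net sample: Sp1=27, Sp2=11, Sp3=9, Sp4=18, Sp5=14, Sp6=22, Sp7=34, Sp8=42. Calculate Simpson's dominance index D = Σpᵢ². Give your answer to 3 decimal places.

0.155

Total N = 27+11+9+18+14+22+34+42 = 177, so the proportions are 0.15254, 0.06215, 0.05085, 0.10169, 0.0791, 0.12429, 0.19209, 0.23729 (working shown to 5 dp, full precision carried).
D = 0.15254² + 0.06215² + 0.05085² + 0.10169² + 0.0791² + 0.12429² + 0.19209² + 0.23729² = 0.02327 + 0.00386 + 0.00259 + 0.01034 + 0.00626 + 0.01545 + 0.03690 + 0.05631 = 0.15497.
To 3 decimal places, D = 0.155.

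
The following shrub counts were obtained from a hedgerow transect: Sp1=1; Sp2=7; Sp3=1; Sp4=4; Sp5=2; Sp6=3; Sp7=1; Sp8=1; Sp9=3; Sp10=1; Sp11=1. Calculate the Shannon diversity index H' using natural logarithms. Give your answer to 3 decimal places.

2.133

Total N = 1+7+1+4+2+3+1+1+3+1+1 = 25, so the proportions are 0.04, 0.28, 0.04, 0.16, 0.08, 0.12, 0.04, 0.04, 0.12, 0.04, 0.04 (working shown to 5 dp, full precision carried).
Each pᵢ ln pᵢ term: 0.04×(-3.21888)=-0.12876, 0.28×(-1.27297)=-0.35643, 0.04×(-3.21888)=-0.12876, 0.16×(-1.83258)=-0.29321, 0.08×(-2.52573)=-0.20206, 0.12×(-2.12026)=-0.25443, 0.04×(-3.21888)=-0.12876, 0.04×(-3.21888)=-0.12876, 0.12×(-2.12026)=-0.25443, 0.04×(-3.21888)=-0.12876, 0.04×(-3.21888)=-0.12876.
Sum = -2.13310, so H' = 2.133.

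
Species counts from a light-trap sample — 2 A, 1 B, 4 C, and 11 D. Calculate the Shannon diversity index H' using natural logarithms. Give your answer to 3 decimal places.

1.040

Total N = 2+1+4+11 = 18, so the proportions are 0.11111, 0.05556, 0.22222, 0.61111 (working shown to 5 dp, full precision carried).
Each pᵢ ln pᵢ term: 0.11111×(-2.19722)=-0.24414, 0.05556×(-2.89037)=-0.16058, 0.22222×(-1.50408)=-0.33424, 0.61111×(-0.49248)=-0.30096.
Sum = -1.03991, so H' = 1.040.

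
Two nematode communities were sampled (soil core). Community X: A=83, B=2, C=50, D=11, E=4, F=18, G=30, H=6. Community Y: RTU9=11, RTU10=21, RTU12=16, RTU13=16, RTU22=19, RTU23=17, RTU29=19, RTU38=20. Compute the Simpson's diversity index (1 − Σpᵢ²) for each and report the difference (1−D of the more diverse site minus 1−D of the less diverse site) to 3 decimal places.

0.131

Community X: N=204, proportions 0.40686, 0.0098, 0.2451, 0.05392, 0.01961, 0.08824, 0.14706, 0.02941, giving 1−D = 0.74072 (working shown to 5 dp, full precision carried).
Community Y: N=139, proportions 0.07914, 0.15108, 0.11511, 0.11511, 0.13669, 0.1223, 0.13669, 0.14388, giving 1−D = 0.87138.
Difference = |0.74072 − 0.87138| = 0.13066, i.e. 0.131 to 3 decimal places.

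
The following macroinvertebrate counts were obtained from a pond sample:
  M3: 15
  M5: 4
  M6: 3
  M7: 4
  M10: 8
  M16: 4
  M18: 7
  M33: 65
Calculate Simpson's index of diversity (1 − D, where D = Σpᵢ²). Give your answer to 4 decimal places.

0.6182

Total N = 15+4+3+4+8+4+7+65 = 110, so the proportions are 0.136364, 0.036364, 0.027273, 0.036364, 0.072727, 0.036364, 0.063636, 0.590909 (working shown to 6 dp, full precision carried).
D = 0.136364² + 0.036364² + 0.027273² + 0.036364² + 0.072727² + 0.036364² + 0.063636² + 0.590909² = 0.018595 + 0.001322 + 0.000744 + 0.001322 + 0.005289 + 0.001322 + 0.004050 + 0.349174 = 0.381818.
So 1 − D = 0.618182, i.e. 0.6182 to 4 decimal places.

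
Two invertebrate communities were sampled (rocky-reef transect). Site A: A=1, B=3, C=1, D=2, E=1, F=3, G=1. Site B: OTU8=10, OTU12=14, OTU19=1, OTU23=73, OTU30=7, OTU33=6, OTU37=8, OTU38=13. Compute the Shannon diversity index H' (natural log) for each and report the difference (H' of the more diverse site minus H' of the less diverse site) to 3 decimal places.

0.328

Site A: N=12, proportions 0.08333, 0.25, 0.08333, 0.16667, 0.08333, 0.25, 0.08333, giving H' = 1.82008 (working shown to 5 dp, full precision carried).
Site B: N=132, proportions 0.07576, 0.10606, 0.00758, 0.55303, 0.05303, 0.04545, 0.06061, 0.09848, giving H' = 1.49244.
Difference = |1.82008 − 1.49244| = 0.32764, i.e. 0.328 to 3 decimal places.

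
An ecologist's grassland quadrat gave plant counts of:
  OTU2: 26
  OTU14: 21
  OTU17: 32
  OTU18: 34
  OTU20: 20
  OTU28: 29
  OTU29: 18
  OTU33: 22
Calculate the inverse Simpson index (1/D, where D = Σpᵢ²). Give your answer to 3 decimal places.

7.633

Total N = 26+21+32+34+20+29+18+22 = 202, so the proportions are 0.1287129, 0.1039604, 0.1584158, 0.1683168, 0.0990099, 0.1435644, 0.0891089, 0.1089109 (working shown to 7 dp, full precision carried).
D = 0.1287129² + 0.1039604² + 0.1584158² + 0.1683168² + 0.0990099² + 0.1435644² + 0.0891089² + 0.1089109² = 0.0165670 + 0.0108078 + 0.0250956 + 0.0283306 + 0.0098030 + 0.0206107 + 0.0079404 + 0.0118616 = 0.1310166.
So 1/D = 7.63262, i.e. 7.633 to 3 decimal places.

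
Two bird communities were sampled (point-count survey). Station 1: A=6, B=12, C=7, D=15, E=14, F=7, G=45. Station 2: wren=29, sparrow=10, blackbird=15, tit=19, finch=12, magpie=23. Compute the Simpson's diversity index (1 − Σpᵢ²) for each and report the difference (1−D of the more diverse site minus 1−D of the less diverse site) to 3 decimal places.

0.054

Station 1: N=106, proportions 0.056604, 0.113208, 0.066038, 0.141509, 0.132075, 0.066038, 0.424528, giving 1−D = 0.757565 (working shown to 6 dp, full precision carried).
Station 2: N=108, proportions 0.268519, 0.092593, 0.138889, 0.175926, 0.111111, 0.212963, giving 1−D = 0.811385.
Difference = |0.757565 − 0.811385| = 0.053820, i.e. 0.054 to 3 decimal places.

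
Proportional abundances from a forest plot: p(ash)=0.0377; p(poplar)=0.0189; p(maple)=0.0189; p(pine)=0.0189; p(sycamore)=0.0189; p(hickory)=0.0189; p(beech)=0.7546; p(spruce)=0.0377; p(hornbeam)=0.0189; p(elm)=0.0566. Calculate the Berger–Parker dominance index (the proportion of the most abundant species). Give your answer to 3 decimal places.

The largest proportion is 0.7546, i.e. d = 0.755 to 3 decimal places.

0.755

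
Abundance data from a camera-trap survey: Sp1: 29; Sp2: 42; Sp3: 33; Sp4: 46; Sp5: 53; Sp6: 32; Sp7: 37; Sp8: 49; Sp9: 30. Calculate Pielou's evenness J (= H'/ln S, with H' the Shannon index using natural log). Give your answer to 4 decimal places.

Total N = 29+42+33+46+53+32+37+49+30 = 351, so the proportions are 0.082621, 0.119658, 0.094017, 0.131054, 0.150997, 0.091168, 0.105413, 0.139601, 0.08547 (working shown to 6 dp, full precision carried).
H' = −Σ pᵢ ln pᵢ = −((-0.206015) + (-0.254048) + (-0.222283) + (-0.266321) + (-0.285459) + (-0.218352) + (-0.237166) + (-0.274870) + (-0.210221)) = 2.174735.
With S = 9 species, ln S = 2.197225, so J = 2.174735/2.197225 = 0.989764, i.e. 0.9898 to 4 decimal places.

0.9898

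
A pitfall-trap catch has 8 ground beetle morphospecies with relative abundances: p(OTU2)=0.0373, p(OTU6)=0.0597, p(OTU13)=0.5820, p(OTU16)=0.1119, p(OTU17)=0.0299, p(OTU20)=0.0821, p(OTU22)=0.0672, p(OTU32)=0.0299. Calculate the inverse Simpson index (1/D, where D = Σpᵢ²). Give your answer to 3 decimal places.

2.708

D = 0.0373² + 0.0597² + 0.582² + 0.1119² + 0.0299² + 0.0821² + 0.0672² + 0.0299² = 0.001391 + 0.003564 + 0.338724 + 0.012522 + 0.000894 + 0.006740 + 0.004516 + 0.000894 = 0.369245 (working shown to 6 dp, full precision carried).
So 1/D = 2.70823, i.e. 2.708 to 3 decimal places.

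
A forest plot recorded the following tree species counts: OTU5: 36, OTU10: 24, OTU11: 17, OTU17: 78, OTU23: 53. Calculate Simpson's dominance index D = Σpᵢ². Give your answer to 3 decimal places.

0.256

Total N = 36+24+17+78+53 = 208, so the proportions are 0.17308, 0.11538, 0.08173, 0.375, 0.25481 (working shown to 5 dp, full precision carried).
D = 0.17308² + 0.11538² + 0.08173² + 0.375² + 0.25481² = 0.02996 + 0.01331 + 0.00668 + 0.14062 + 0.06493 = 0.25550.
To 3 decimal places, D = 0.256.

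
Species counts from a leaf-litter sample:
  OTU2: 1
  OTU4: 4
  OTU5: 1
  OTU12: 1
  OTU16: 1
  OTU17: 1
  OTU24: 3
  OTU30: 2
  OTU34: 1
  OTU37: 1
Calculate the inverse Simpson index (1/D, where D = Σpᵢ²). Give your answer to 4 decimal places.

Total N = 1+4+1+1+1+1+3+2+1+1 = 16, so the proportions are 0.0625, 0.25, 0.0625, 0.0625, 0.0625, 0.0625, 0.1875, 0.125, 0.0625, 0.0625 (working shown to 8 dp, full precision carried).
D = 0.0625² + 0.25² + 0.0625² + 0.0625² + 0.0625² + 0.0625² + 0.1875² + 0.125² + 0.0625² + 0.0625² = 0.00390625 + 0.06250000 + 0.00390625 + 0.00390625 + 0.00390625 + 0.00390625 + 0.03515625 + 0.01562500 + 0.00390625 + 0.00390625 = 0.14062500.
So 1/D = 7.111111, i.e. 7.1111 to 4 decimal places.

7.1111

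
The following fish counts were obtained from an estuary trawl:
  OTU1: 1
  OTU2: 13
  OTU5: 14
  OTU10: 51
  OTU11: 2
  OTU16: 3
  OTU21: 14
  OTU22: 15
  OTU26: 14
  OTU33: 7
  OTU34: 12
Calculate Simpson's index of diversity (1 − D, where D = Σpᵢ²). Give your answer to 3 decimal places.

Total N = 1+13+14+51+2+3+14+15+14+7+12 = 146, so the proportions are 0.00685, 0.08904, 0.09589, 0.34932, 0.0137, 0.02055, 0.09589, 0.10274, 0.09589, 0.04795, 0.08219 (working shown to 5 dp, full precision carried).
D = 0.00685² + 0.08904² + 0.09589² + 0.34932² + 0.0137² + 0.02055² + 0.09589² + 0.10274² + 0.09589² + 0.04795² + 0.08219² = 0.00005 + 0.00793 + 0.00919 + 0.12202 + 0.00019 + 0.00042 + 0.00919 + 0.01056 + 0.00919 + 0.00230 + 0.00676 = 0.17780.
So 1 − D = 0.82220, i.e. 0.822 to 3 decimal places.

0.822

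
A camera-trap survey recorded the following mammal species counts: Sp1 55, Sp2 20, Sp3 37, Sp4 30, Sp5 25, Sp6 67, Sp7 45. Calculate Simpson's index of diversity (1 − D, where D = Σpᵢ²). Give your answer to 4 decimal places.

0.8351

Total N = 55+20+37+30+25+67+45 = 279, so the proportions are 0.197133, 0.071685, 0.132616, 0.107527, 0.089606, 0.240143, 0.16129 (working shown to 6 dp, full precision carried).
D = 0.197133² + 0.071685² + 0.132616² + 0.107527² + 0.089606² + 0.240143² + 0.16129² = 0.038861 + 0.005139 + 0.017587 + 0.011562 + 0.008029 + 0.057669 + 0.026015 = 0.164862.
So 1 − D = 0.835138, i.e. 0.8351 to 4 decimal places.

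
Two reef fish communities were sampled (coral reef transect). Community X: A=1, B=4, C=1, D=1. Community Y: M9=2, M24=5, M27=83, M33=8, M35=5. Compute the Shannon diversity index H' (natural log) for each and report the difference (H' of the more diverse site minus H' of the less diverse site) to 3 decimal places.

0.411

Community X: N=7, proportions 0.14286, 0.57143, 0.14286, 0.14286, giving H' = 1.15374 (working shown to 5 dp, full precision carried).
Community Y: N=103, proportions 0.01942, 0.04854, 0.80583, 0.07767, 0.04854, giving H' = 0.74269.
Difference = |1.15374 − 0.74269| = 0.41105, i.e. 0.411 to 3 decimal places.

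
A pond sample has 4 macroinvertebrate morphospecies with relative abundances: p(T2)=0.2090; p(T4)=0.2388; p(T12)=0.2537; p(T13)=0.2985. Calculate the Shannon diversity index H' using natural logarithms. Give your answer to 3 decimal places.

Each pᵢ ln pᵢ term (working shown to 5 dp, full precision carried): 0.209×(-1.56542)=-0.32717, 0.2388×(-1.43213)=-0.34199, 0.2537×(-1.37160)=-0.34798, 0.2985×(-1.20899)=-0.36088.
Sum = -1.37802, so H' = 1.378.

1.378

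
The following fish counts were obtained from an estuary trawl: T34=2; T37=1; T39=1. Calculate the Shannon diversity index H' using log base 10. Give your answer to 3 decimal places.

0.452

Total N = 2+1+1 = 4, so the proportions are 0.5, 0.25, 0.25 (working shown to 5 dp, full precision carried).
Each pᵢ log₁₀ pᵢ term: 0.5×(-0.30103)=-0.15051, 0.25×(-0.60206)=-0.15051, 0.25×(-0.60206)=-0.15051.
Sum = -0.45154, so H' = 0.452.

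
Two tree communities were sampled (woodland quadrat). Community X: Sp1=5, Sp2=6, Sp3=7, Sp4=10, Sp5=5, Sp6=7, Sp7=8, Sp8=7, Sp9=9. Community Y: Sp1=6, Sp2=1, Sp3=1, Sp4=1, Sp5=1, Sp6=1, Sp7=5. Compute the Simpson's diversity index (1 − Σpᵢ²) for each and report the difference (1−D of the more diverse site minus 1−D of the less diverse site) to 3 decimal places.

Community X: N=64, proportions 0.07812, 0.09375, 0.10938, 0.15625, 0.07812, 0.10938, 0.125, 0.10938, 0.14062, giving 1−D = 0.88330 (working shown to 5 dp, full precision carried).
Community Y: N=16, proportions 0.375, 0.0625, 0.0625, 0.0625, 0.0625, 0.0625, 0.3125, giving 1−D = 0.74219.
Difference = |0.88330 − 0.74219| = 0.14111, i.e. 0.141 to 3 decimal places.

0.141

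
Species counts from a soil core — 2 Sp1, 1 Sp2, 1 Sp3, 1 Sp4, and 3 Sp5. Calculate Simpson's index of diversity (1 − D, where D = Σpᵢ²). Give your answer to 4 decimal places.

Total N = 2+1+1+1+3 = 8, so the proportions are 0.25, 0.125, 0.125, 0.125, 0.375 (working shown to 6 dp, full precision carried).
D = 0.25² + 0.125² + 0.125² + 0.125² + 0.375² = 0.062500 + 0.015625 + 0.015625 + 0.015625 + 0.140625 = 0.250000.
So 1 − D = 0.750000, i.e. 0.7500 to 4 decimal places.

0.7500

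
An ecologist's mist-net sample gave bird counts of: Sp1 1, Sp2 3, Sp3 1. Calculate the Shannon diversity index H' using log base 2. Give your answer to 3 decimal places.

Total N = 1+3+1 = 5, so the proportions are 0.2, 0.6, 0.2 (working shown to 5 dp, full precision carried).
Each pᵢ log₂ pᵢ term: 0.2×(-2.32193)=-0.46439, 0.6×(-0.73697)=-0.44218, 0.2×(-2.32193)=-0.46439.
Sum = -1.37095, so H' = 1.371.

1.371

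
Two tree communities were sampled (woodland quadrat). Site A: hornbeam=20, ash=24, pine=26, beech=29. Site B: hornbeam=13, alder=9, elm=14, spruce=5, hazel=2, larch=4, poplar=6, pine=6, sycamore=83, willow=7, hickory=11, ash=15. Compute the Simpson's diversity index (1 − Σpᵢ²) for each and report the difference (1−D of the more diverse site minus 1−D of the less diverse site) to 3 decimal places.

Site A: N=99, proportions 0.20202, 0.24242, 0.26263, 0.29293, giving 1−D = 0.74564 (working shown to 5 dp, full precision carried).
Site B: N=175, proportions 0.07429, 0.05143, 0.08, 0.02857, 0.01143, 0.02286, 0.03429, 0.03429, 0.47429, 0.04, 0.06286, 0.08571, giving 1−D = 0.74377.
Difference = |0.74564 − 0.74377| = 0.00187, i.e. 0.002 to 3 decimal places.

0.002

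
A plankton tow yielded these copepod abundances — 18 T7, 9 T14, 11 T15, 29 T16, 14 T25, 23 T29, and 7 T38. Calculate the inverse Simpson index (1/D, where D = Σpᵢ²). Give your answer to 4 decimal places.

Total N = 18+9+11+29+14+23+7 = 111, so the proportions are 0.16216216, 0.08108108, 0.0990991, 0.26126126, 0.12612613, 0.20720721, 0.06306306 (working shown to 8 dp, full precision carried).
D = 0.16216216² + 0.08108108² + 0.0990991² + 0.26126126² + 0.12612613² + 0.20720721² + 0.06306306² = 0.02629657 + 0.00657414 + 0.00982063 + 0.06825745 + 0.01590780 + 0.04293483 + 0.00397695 = 0.17376836.
So 1/D = 5.754787, i.e. 5.7548 to 4 decimal places.

5.7548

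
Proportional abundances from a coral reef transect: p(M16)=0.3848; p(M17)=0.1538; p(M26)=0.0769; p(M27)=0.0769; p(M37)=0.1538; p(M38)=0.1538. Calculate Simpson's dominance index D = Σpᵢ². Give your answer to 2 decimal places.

D = 0.3848² + 0.1538² + 0.0769² + 0.0769² + 0.1538² + 0.1538² = 0.1481 + 0.0237 + 0.0059 + 0.0059 + 0.0237 + 0.0237 = 0.2309 (working shown to 4 dp, full precision carried).
To 2 decimal places, D = 0.23.

0.23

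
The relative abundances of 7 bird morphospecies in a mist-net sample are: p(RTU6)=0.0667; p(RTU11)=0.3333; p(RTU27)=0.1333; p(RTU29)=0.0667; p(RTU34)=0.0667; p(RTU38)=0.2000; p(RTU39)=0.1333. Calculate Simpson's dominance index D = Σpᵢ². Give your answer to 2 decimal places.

0.20

D = 0.0667² + 0.3333² + 0.1333² + 0.0667² + 0.0667² + 0.2² + 0.1333² = 0.0044 + 0.1111 + 0.0178 + 0.0044 + 0.0044 + 0.0400 + 0.0178 = 0.2000 (working shown to 4 dp, full precision carried).
To 2 decimal places, D = 0.20.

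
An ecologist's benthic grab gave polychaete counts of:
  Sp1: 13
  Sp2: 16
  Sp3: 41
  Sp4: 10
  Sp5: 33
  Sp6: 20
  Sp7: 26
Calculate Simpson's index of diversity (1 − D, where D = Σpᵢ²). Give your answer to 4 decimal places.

Total N = 13+16+41+10+33+20+26 = 159, so the proportions are 0.081761, 0.100629, 0.257862, 0.062893, 0.207547, 0.125786, 0.163522 (working shown to 6 dp, full precision carried).
D = 0.081761² + 0.100629² + 0.257862² + 0.062893² + 0.207547² + 0.125786² + 0.163522² = 0.006685 + 0.010126 + 0.066493 + 0.003956 + 0.043076 + 0.015822 + 0.026739 = 0.172897.
So 1 − D = 0.827103, i.e. 0.8271 to 4 decimal places.

0.8271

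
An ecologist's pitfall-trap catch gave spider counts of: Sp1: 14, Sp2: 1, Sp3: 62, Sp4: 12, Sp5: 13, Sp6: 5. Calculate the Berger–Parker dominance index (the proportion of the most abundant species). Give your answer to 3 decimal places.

Total N = 14+1+62+12+13+5 = 107, so the proportions are 0.13084, 0.00935, 0.57944, 0.11215, 0.1215, 0.04673 (working shown to 5 dp, full precision carried).
The largest proportion is 0.57944, i.e. d = 0.579 to 3 decimal places.

0.579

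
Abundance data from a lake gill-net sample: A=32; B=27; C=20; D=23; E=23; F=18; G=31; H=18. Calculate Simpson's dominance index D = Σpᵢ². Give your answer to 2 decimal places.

Total N = 32+27+20+23+23+18+31+18 = 192, so the proportions are 0.1667, 0.1406, 0.1042, 0.1198, 0.1198, 0.0938, 0.1615, 0.0938 (working shown to 4 dp, full precision carried).
D = 0.1667² + 0.1406² + 0.1042² + 0.1198² + 0.1198² + 0.0938² + 0.1615² + 0.0938² = 0.0278 + 0.0198 + 0.0109 + 0.0144 + 0.0144 + 0.0088 + 0.0261 + 0.0088 = 0.1308.
To 2 decimal places, D = 0.13.

0.13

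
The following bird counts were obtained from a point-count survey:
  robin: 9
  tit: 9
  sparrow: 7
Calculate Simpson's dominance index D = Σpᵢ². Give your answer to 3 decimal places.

0.338

Total N = 9+9+7 = 25, so the proportions are 0.36, 0.36, 0.28 (working shown to 5 dp, full precision carried).
D = 0.36² + 0.36² + 0.28² = 0.12960 + 0.12960 + 0.07840 = 0.33760.
To 3 decimal places, D = 0.338.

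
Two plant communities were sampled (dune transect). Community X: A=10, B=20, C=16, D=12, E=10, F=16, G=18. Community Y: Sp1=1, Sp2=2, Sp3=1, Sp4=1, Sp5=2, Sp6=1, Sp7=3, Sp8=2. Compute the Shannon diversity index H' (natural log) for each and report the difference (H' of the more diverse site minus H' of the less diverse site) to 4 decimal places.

Community X: N=102, proportions 0.098039216, 0.196078431, 0.156862745, 0.117647059, 0.098039216, 0.156862745, 0.176470588, giving H' = 1.913847736 (working shown to 9 dp, full precision carried).
Community Y: N=13, proportions 0.076923077, 0.153846154, 0.076923077, 0.076923077, 0.153846154, 0.076923077, 0.230769231, 0.153846154, giving H' = 1.991509361.
Difference = |1.913847736 − 1.991509361| = 0.077661625, i.e. 0.0777 to 4 decimal places.

0.0777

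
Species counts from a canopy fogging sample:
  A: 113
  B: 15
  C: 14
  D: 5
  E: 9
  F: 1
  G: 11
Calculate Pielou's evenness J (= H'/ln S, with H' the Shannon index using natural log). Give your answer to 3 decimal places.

Total N = 113+15+14+5+9+1+11 = 168, so the proportions are 0.67262, 0.08929, 0.08333, 0.02976, 0.05357, 0.00595, 0.06548 (working shown to 5 dp, full precision carried).
H' = −Σ pᵢ ln pᵢ = −((-0.26674) + (-0.21571) + (-0.20708) + (-0.10460) + (-0.15679) + (-0.03050) + (-0.17849)) = 1.15991.
With S = 7 species, ln S = 1.94591, so J = 1.15991/1.94591 = 0.59607, i.e. 0.596 to 3 decimal places.

0.596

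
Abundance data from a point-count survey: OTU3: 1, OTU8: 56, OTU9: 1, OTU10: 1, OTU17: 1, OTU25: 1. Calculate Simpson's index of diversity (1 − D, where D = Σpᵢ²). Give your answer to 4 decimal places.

Total N = 1+56+1+1+1+1 = 61, so the proportions are 0.016393, 0.918033, 0.016393, 0.016393, 0.016393, 0.016393 (working shown to 6 dp, full precision carried).
D = 0.016393² + 0.918033² + 0.016393² + 0.016393² + 0.016393² + 0.016393² = 0.000269 + 0.842784 + 0.000269 + 0.000269 + 0.000269 + 0.000269 = 0.844128.
So 1 − D = 0.155872, i.e. 0.1559 to 4 decimal places.

0.1559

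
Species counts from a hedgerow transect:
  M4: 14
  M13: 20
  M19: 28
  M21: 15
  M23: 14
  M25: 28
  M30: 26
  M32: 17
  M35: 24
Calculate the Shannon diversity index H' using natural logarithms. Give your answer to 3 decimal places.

2.160

Total N = 14+20+28+15+14+28+26+17+24 = 186, so the proportions are 0.07527, 0.10753, 0.15054, 0.08065, 0.07527, 0.15054, 0.13978, 0.0914, 0.12903 (working shown to 5 dp, full precision carried).
Each pᵢ ln pᵢ term: 0.07527×(-2.58669)=-0.19470, 0.10753×(-2.23001)=-0.23979, 0.15054×(-1.89354)=-0.28505, 0.08065×(-2.51770)=-0.20304, 0.07527×(-2.58669)=-0.19470, 0.15054×(-1.89354)=-0.28505, 0.13978×(-1.96765)=-0.27505, 0.0914×(-2.39253)=-0.21867, 0.12903×(-2.04769)=-0.26422.
Sum = -2.16026, so H' = 2.160.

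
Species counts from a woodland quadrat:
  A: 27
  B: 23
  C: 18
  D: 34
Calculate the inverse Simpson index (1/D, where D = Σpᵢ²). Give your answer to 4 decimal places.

Total N = 27+23+18+34 = 102, so the proportions are 0.26470588, 0.2254902, 0.17647059, 0.33333333 (working shown to 8 dp, full precision carried).
D = 0.26470588² + 0.2254902² + 0.17647059² + 0.33333333² = 0.07006920 + 0.05084583 + 0.03114187 + 0.11111111 = 0.26316801.
So 1/D = 3.799854, i.e. 3.7999 to 4 decimal places.

3.7999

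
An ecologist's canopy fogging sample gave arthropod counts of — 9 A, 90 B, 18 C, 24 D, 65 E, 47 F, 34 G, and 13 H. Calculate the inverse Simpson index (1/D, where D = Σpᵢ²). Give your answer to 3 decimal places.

Total N = 9+90+18+24+65+47+34+13 = 300, so the proportions are 0.03, 0.3, 0.06, 0.08, 0.2166667, 0.1566667, 0.1133333, 0.0433333 (working shown to 7 dp, full precision carried).
D = 0.03² + 0.3² + 0.06² + 0.08² + 0.2166667² + 0.1566667² + 0.1133333² + 0.0433333² = 0.0009000 + 0.0900000 + 0.0036000 + 0.0064000 + 0.0469444 + 0.0245444 + 0.0128444 + 0.0018778 = 0.1871111.
So 1/D = 5.34442, i.e. 5.344 to 3 decimal places.

5.344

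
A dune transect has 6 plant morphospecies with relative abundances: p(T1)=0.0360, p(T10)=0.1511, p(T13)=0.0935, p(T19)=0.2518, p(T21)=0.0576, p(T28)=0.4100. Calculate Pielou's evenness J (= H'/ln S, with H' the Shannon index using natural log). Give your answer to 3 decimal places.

0.839

H' = −Σ pᵢ ln pᵢ = −((-0.11967) + (-0.28555) + (-0.22158) + (-0.34726) + (-0.16440) + (-0.36556)) = 1.50402 (working shown to 5 dp, full precision carried).
With S = 6 species, ln S = 1.79176, so J = 1.50402/1.79176 = 0.83941, i.e. 0.839 to 3 decimal places.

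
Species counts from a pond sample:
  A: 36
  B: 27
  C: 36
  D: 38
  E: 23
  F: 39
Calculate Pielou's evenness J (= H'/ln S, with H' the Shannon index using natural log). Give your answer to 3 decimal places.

Total N = 36+27+36+38+23+39 = 199, so the proportions are 0.1809, 0.13568, 0.1809, 0.19095, 0.11558, 0.19598 (working shown to 5 dp, full precision carried).
H' = −Σ pᵢ ln pᵢ = −((-0.30931) + (-0.27101) + (-0.30931) + (-0.31617) + (-0.24940) + (-0.31940)) = 1.77459.
With S = 6 species, ln S = 1.79176, so J = 1.77459/1.79176 = 0.99042, i.e. 0.990 to 3 decimal places.

0.990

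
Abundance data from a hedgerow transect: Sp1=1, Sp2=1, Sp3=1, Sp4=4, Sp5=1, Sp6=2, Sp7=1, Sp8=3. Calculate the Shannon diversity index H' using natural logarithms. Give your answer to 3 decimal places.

Total N = 1+1+1+4+1+2+1+3 = 14, so the proportions are 0.07143, 0.07143, 0.07143, 0.28571, 0.07143, 0.14286, 0.07143, 0.21429 (working shown to 5 dp, full precision carried).
Each pᵢ ln pᵢ term: 0.07143×(-2.63906)=-0.18850, 0.07143×(-2.63906)=-0.18850, 0.07143×(-2.63906)=-0.18850, 0.28571×(-1.25276)=-0.35793, 0.07143×(-2.63906)=-0.18850, 0.14286×(-1.94591)=-0.27799, 0.07143×(-2.63906)=-0.18850, 0.21429×(-1.54045)=-0.33010.
Sum = -1.90854, so H' = 1.909.

1.909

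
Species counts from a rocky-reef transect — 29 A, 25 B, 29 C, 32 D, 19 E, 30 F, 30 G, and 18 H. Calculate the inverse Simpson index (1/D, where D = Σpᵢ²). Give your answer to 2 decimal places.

Total N = 29+25+29+32+19+30+30+18 = 212, so the proportions are 0.136792, 0.117925, 0.136792, 0.150943, 0.089623, 0.141509, 0.141509, 0.084906 (working shown to 6 dp, full precision carried).
D = 0.136792² + 0.117925² + 0.136792² + 0.150943² + 0.089623² + 0.141509² + 0.141509² + 0.084906² = 0.018712 + 0.013906 + 0.018712 + 0.022784 + 0.008032 + 0.020025 + 0.020025 + 0.007209 = 0.129405.
So 1/D = 7.7276, i.e. 7.73 to 2 decimal places.

7.73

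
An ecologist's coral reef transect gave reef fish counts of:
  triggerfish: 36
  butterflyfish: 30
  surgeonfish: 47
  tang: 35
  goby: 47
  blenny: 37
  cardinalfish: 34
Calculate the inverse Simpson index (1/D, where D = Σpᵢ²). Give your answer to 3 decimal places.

6.827

Total N = 36+30+47+35+47+37+34 = 266, so the proportions are 0.1353383, 0.112782, 0.1766917, 0.1315789, 0.1766917, 0.1390977, 0.1278195 (working shown to 7 dp, full precision carried).
D = 0.1353383² + 0.112782² + 0.1766917² + 0.1315789² + 0.1766917² + 0.1390977² + 0.1278195² = 0.0183165 + 0.0127198 + 0.0312200 + 0.0173130 + 0.0312200 + 0.0193482 + 0.0163378 = 0.1464752.
So 1/D = 6.82709, i.e. 6.827 to 3 decimal places.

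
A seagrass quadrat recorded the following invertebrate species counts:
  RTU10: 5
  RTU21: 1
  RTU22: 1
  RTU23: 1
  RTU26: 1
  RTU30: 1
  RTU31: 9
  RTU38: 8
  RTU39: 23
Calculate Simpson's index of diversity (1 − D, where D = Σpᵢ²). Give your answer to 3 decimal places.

0.718

Total N = 5+1+1+1+1+1+9+8+23 = 50, so the proportions are 0.1, 0.02, 0.02, 0.02, 0.02, 0.02, 0.18, 0.16, 0.46 (working shown to 5 dp, full precision carried).
D = 0.1² + 0.02² + 0.02² + 0.02² + 0.02² + 0.02² + 0.18² + 0.16² + 0.46² = 0.01000 + 0.00040 + 0.00040 + 0.00040 + 0.00040 + 0.00040 + 0.03240 + 0.02560 + 0.21160 = 0.28160.
So 1 − D = 0.71840, i.e. 0.718 to 3 decimal places.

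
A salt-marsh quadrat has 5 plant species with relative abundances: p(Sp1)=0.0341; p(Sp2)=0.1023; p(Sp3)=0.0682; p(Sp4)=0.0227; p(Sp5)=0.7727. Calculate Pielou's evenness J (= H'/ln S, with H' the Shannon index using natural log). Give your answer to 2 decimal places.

H' = −Σ pᵢ ln pᵢ = −((-0.1152) + (-0.2332) + (-0.1831) + (-0.0859) + (-0.1993)) = 0.8168 (working shown to 4 dp, full precision carried).
With S = 5 species, ln S = 1.6094, so J = 0.8168/1.6094 = 0.5075, i.e. 0.51 to 2 decimal places.

0.51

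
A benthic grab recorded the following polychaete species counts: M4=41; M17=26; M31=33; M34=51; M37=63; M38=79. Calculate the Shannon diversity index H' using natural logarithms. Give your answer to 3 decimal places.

1.724

Total N = 41+26+33+51+63+79 = 293, so the proportions are 0.13993, 0.08874, 0.11263, 0.17406, 0.21502, 0.26962 (working shown to 5 dp, full precision carried).
Each pᵢ ln pᵢ term: 0.13993×(-1.96660)=-0.27519, 0.08874×(-2.42208)=-0.21493, 0.11263×(-2.18367)=-0.24594, 0.17406×(-1.74835)=-0.30432, 0.21502×(-1.53704)=-0.33049, 0.26962×(-1.31072)=-0.35340.
Sum = -1.72427, so H' = 1.724.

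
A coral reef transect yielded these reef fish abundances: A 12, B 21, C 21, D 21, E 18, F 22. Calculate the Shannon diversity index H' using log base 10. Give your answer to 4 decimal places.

Total N = 12+21+21+21+18+22 = 115, so the proportions are 0.104348, 0.182609, 0.182609, 0.182609, 0.156522, 0.191304 (working shown to 6 dp, full precision carried).
Each pᵢ log₁₀ pᵢ term: 0.104348×(-0.981517)=-0.102419, 0.182609×(-0.738479)=-0.134853, 0.182609×(-0.738479)=-0.134853, 0.182609×(-0.738479)=-0.134853, 0.156522×(-0.805425)=-0.126067, 0.191304×(-0.718275)=-0.137409.
Sum = -0.770453, so H' = 0.7705.

0.7705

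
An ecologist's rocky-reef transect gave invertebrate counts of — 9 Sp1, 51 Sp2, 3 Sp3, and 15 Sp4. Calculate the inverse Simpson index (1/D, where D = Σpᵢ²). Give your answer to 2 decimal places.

2.09

Total N = 9+51+3+15 = 78, so the proportions are 0.11538, 0.65385, 0.03846, 0.19231 (working shown to 5 dp, full precision carried).
D = 0.11538² + 0.65385² + 0.03846² + 0.19231² = 0.01331 + 0.42751 + 0.00148 + 0.03698 = 0.47929.
So 1/D = 2.0864, i.e. 2.09 to 2 decimal places.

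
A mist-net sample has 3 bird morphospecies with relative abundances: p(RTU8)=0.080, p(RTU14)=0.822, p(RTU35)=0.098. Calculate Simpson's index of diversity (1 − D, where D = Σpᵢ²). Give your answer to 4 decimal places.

0.3083

D = 0.08² + 0.822² + 0.098² = 0.006400 + 0.675684 + 0.009604 = 0.691688 (working shown to 6 dp, full precision carried).
So 1 − D = 0.308312, i.e. 0.3083 to 4 decimal places.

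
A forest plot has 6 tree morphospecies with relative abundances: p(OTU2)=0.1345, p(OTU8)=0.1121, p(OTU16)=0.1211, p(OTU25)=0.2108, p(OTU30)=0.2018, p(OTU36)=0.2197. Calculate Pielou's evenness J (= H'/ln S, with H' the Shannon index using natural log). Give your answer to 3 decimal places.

0.979

H' = −Σ pᵢ ln pᵢ = −((-0.26983) + (-0.24532) + (-0.25566) + (-0.32818) + (-0.32298) + (-0.33295)) = 1.75492 (working shown to 5 dp, full precision carried).
With S = 6 species, ln S = 1.79176, so J = 1.75492/1.79176 = 0.97944, i.e. 0.979 to 3 decimal places.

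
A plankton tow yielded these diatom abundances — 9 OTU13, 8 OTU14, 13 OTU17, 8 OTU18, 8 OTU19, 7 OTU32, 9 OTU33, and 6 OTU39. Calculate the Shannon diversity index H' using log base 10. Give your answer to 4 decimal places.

Total N = 9+8+13+8+8+7+9+6 = 68, so the proportions are 0.132353, 0.117647, 0.191176, 0.117647, 0.117647, 0.102941, 0.132353, 0.088235 (working shown to 6 dp, full precision carried).
Each pᵢ log₁₀ pᵢ term: 0.132353×(-0.878266)=-0.116241, 0.117647×(-0.929419)=-0.109343, 0.191176×(-0.718566)=-0.137373, 0.117647×(-0.929419)=-0.109343, 0.117647×(-0.929419)=-0.109343, 0.102941×(-0.987411)=-0.101645, 0.132353×(-0.878266)=-0.116241, 0.088235×(-1.054358)=-0.093032.
Sum = -0.892562, so H' = 0.8926.

0.8926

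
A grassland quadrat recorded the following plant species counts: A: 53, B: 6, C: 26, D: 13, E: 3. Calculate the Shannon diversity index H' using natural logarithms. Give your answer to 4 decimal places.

1.2238

Total N = 53+6+26+13+3 = 101, so the proportions are 0.524752, 0.059406, 0.257426, 0.128713, 0.029703 (working shown to 6 dp, full precision carried).
Each pᵢ ln pᵢ term: 0.524752×(-0.644829)=-0.338375, 0.059406×(-2.823361)=-0.167724, 0.257426×(-1.357024)=-0.349333, 0.128713×(-2.050171)=-0.263883, 0.029703×(-3.516508)=-0.104451.
Sum = -1.223767, so H' = 1.2238.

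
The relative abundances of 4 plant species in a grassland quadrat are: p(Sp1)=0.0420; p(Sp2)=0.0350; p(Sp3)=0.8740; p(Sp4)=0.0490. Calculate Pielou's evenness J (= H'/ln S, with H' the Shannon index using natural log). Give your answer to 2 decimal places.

0.37

H' = −Σ pᵢ ln pᵢ = −((-0.1331) + (-0.1173) + (-0.1177) + (-0.1478)) = 0.5160 (working shown to 4 dp, full precision carried).
With S = 4 species, ln S = 1.3863, so J = 0.5160/1.3863 = 0.3722, i.e. 0.37 to 2 decimal places.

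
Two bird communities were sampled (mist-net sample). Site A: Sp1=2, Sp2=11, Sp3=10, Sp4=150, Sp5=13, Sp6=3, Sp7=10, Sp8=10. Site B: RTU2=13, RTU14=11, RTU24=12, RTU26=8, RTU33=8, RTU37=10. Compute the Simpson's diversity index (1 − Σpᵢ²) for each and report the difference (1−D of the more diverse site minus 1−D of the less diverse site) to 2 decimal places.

0.36

Site A: N=209, proportions 0.0096, 0.0526, 0.0478, 0.7177, 0.0622, 0.0144, 0.0478, 0.0478, giving 1−D = 0.4711 (working shown to 4 dp, full precision carried).
Site B: N=62, proportions 0.2097, 0.1774, 0.1935, 0.129, 0.129, 0.1613, giving 1−D = 0.8278.
Difference = |0.4711 − 0.8278| = 0.3567, i.e. 0.36 to 2 decimal places.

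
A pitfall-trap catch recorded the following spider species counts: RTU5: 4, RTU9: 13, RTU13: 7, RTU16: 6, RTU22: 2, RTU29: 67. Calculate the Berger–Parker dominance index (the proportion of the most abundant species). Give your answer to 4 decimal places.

Total N = 4+13+7+6+2+67 = 99, so the proportions are 0.040404, 0.131313, 0.070707, 0.060606, 0.020202, 0.676768 (working shown to 6 dp, full precision carried).
The largest proportion is 0.676768, i.e. d = 0.6768 to 4 decimal places.

0.6768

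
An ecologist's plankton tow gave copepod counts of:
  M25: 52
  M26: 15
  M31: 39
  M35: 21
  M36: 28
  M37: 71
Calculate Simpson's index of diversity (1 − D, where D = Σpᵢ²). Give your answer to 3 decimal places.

0.790

Total N = 52+15+39+21+28+71 = 226, so the proportions are 0.23009, 0.06637, 0.17257, 0.09292, 0.12389, 0.31416 (working shown to 5 dp, full precision carried).
D = 0.23009² + 0.06637² + 0.17257² + 0.09292² + 0.12389² + 0.31416² = 0.05294 + 0.00441 + 0.02978 + 0.00863 + 0.01535 + 0.09870 = 0.20980.
So 1 − D = 0.79020, i.e. 0.790 to 3 decimal places.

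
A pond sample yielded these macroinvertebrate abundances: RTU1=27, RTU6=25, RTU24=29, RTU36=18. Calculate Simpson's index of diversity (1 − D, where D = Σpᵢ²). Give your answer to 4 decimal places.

0.7430

Total N = 27+25+29+18 = 99, so the proportions are 0.272727, 0.252525, 0.292929, 0.181818 (working shown to 6 dp, full precision carried).
D = 0.272727² + 0.252525² + 0.292929² + 0.181818² = 0.074380 + 0.063769 + 0.085808 + 0.033058 = 0.257015.
So 1 − D = 0.742985, i.e. 0.7430 to 4 decimal places.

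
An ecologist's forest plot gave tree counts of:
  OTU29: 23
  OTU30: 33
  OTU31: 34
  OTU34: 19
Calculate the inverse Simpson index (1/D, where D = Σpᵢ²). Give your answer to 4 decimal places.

3.7898

Total N = 23+33+34+19 = 109, so the proportions are 0.21100917, 0.30275229, 0.31192661, 0.17431193 (working shown to 8 dp, full precision carried).
D = 0.21100917² + 0.30275229² + 0.31192661² + 0.17431193² = 0.04452487 + 0.09165895 + 0.09729821 + 0.03038465 = 0.26386668.
So 1/D = 3.789793, i.e. 3.7898 to 4 decimal places.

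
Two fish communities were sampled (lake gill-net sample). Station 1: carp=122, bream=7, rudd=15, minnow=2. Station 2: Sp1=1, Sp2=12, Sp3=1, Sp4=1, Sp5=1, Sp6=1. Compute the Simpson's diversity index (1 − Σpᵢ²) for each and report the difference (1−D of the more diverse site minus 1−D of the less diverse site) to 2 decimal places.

Station 1: N=146, proportions 0.8356, 0.0479, 0.1027, 0.0137, giving 1−D = 0.2887 (working shown to 4 dp, full precision carried).
Station 2: N=17, proportions 0.0588, 0.7059, 0.0588, 0.0588, 0.0588, 0.0588, giving 1−D = 0.4844.
Difference = |0.2887 − 0.4844| = 0.1957, i.e. 0.20 to 2 decimal places.

0.20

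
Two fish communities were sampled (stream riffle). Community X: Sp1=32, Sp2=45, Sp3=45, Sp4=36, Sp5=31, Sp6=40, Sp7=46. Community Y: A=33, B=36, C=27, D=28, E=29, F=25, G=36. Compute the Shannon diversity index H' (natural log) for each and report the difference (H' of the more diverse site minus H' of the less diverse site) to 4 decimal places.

0.0025

Community X: N=275, proportions 0.116364, 0.163636, 0.163636, 0.130909, 0.112727, 0.145455, 0.167273, giving H' = 1.934458 (working shown to 6 dp, full precision carried).
Community Y: N=214, proportions 0.154206, 0.168224, 0.126168, 0.130841, 0.135514, 0.116822, 0.168224, giving H' = 1.936953.
Difference = |1.934458 − 1.936953| = 0.002495, i.e. 0.0025 to 4 decimal places.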